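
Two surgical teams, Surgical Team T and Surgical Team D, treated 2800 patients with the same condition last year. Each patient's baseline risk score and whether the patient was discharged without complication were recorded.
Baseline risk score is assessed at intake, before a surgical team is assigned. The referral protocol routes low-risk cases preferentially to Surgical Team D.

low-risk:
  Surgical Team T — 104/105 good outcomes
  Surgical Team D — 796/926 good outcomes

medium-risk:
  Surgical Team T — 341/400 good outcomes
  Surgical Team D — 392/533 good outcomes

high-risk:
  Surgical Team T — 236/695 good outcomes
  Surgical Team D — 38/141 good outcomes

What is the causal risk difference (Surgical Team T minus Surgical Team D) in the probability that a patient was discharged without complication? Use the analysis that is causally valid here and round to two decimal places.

+0.11

Since baseline risk score is a pre-existing factor (not a product of the surgical team) and it affects the outcome on its own, it is a confounder. The stratified rates, not the pooled rate, identify the causal effect.
Adjusting over the population distribution of baseline risk score: 0.368·(0.990−0.860) + 0.333·(0.853−0.735) + 0.299·(0.340−0.270) = +0.108.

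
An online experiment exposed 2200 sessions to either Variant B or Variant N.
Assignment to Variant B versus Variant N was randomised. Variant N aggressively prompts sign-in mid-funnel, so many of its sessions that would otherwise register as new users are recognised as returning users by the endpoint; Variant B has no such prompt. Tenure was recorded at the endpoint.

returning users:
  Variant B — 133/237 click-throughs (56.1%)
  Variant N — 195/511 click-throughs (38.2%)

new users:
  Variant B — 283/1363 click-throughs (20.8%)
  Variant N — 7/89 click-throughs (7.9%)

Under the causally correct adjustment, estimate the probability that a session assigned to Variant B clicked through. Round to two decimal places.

0.26

Variant B is higher inside every user tenure stratum but Variant N is higher in aggregate. Whether to stratify depends on how user tenure relates to the variant.
User tenure is recorded after the variant and is itself shifted by it — it sits on the causal path from variant to outcome. Conditioning on a mediator would strip out part of the effect we want; the pooled comparison gives the total causal effect.
So P(outcome | do(Variant B)) is just the pooled rate for Variant B: 416/1600 = 0.260.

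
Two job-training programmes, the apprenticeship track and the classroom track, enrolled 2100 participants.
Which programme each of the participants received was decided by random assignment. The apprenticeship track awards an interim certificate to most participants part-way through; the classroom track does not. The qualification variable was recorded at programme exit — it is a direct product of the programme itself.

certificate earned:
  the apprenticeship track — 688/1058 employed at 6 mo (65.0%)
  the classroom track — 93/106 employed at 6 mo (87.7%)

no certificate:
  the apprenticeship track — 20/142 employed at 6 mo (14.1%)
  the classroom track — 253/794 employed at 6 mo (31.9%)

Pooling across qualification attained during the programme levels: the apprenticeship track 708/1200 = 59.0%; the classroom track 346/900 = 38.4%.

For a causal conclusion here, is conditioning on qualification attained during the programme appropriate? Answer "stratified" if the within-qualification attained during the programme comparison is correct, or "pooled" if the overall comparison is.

Within every qualification attained during the programme level the classroom track has the higher rate, yet pooled the apprenticeship track does — Simpson's reversal.
Because the programme influences qualification attained during the programme, qualification attained during the programme is a post-treatment mediator, not a confounder. Stratifying on it would bias the estimate; the causal effect is the crude pooled difference.
Pooled: the apprenticeship track 59.0% vs the classroom track 38.4%; the apprenticeship track is higher overall.

pooled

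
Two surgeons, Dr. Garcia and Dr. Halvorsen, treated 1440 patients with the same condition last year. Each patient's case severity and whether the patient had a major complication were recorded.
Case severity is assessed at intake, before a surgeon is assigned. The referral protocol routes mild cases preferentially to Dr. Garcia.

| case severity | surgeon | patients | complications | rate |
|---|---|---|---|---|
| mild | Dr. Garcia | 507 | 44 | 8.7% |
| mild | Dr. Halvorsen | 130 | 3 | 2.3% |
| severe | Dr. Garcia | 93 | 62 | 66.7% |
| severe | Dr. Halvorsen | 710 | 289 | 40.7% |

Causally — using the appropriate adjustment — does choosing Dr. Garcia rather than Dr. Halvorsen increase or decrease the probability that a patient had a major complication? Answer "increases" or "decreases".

Dr. Halvorsen is lower inside every case severity stratum but Dr. Garcia is lower in aggregate. Whether to stratify depends on how case severity relates to the surgeon.
Here case severity is a common cause — it drives both which surgeon a case falls under and the outcome. The crude comparison mixes populations; the stratum-specific rates are the causally relevant ones.
Within each level — mild: 8.7% vs 2.3%; severe: 66.7% vs 40.7% — Dr. Halvorsen is lower every time.

increases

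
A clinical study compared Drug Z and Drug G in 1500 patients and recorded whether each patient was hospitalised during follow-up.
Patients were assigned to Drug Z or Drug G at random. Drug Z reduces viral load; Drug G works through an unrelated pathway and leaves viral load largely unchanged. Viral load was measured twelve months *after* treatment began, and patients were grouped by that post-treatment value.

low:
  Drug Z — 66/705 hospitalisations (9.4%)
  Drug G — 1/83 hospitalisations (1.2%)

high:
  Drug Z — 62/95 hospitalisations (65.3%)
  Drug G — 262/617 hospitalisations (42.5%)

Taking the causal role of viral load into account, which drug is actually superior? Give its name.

The stratified and pooled comparisons disagree (Drug G wins within each viral load; Drug Z wins overall), so the answer turns on the causal role of viral load.
Viral load here is a post-treatment variable shaped by the drug; conditioning on it would introduce bias rather than remove it. The overall comparison is the causal one.
Pooled: Drug Z 16.0% vs Drug G 37.6%; Drug Z is lower overall.

Drug Z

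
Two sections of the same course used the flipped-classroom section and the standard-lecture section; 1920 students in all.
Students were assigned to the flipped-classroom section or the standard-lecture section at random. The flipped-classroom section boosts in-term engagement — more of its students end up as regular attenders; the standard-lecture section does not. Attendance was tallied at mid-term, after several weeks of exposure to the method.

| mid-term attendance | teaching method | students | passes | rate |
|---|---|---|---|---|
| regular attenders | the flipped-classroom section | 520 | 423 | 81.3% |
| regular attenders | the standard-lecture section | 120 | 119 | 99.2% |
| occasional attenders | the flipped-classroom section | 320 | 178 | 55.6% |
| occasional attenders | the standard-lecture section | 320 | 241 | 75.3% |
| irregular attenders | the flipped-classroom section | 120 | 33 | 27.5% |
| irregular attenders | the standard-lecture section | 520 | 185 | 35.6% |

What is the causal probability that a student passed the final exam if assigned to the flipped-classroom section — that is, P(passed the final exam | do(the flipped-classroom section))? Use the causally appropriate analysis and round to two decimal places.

0.66

the standard-lecture section is higher inside every mid-term attendance stratum but the flipped-classroom section is higher in aggregate. Whether to stratify depends on how mid-term attendance relates to the teaching method.
Mid-term attendance here is a post-treatment variable shaped by the teaching method; conditioning on it would introduce bias rather than remove it. The overall comparison is the causal one.
So P(outcome | do(the flipped-classroom section)) is just the pooled rate for the flipped-classroom section: 634/960 = 0.660.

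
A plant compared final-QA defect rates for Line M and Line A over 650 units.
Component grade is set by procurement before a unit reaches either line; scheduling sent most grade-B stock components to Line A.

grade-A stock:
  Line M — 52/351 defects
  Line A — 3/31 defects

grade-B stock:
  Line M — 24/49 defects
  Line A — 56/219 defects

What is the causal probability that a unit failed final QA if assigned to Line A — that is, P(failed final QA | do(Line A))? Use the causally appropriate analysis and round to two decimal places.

0.16

Line A is lower inside every component grade stratum but Line M is lower in aggregate. Whether to stratify depends on how component grade relates to the line.
Component grade satisfies the back-door criterion: it is not a descendant of the line, and it blocks the spurious path from line to outcome. Adjusting for it (i.e., using the within-component grade rates) gives the causal effect.
Standardising Line A to the population component grade mix: 0.588·3/31 + 0.412·56/219 = 0.162.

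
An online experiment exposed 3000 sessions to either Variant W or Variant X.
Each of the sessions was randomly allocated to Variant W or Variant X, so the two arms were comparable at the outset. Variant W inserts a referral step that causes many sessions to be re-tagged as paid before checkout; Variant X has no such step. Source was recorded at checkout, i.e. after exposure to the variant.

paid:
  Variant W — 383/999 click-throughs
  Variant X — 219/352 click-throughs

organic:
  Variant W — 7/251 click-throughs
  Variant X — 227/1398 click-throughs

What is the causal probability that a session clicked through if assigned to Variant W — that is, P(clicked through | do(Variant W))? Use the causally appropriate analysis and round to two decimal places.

0.31

Variant X is higher inside every traffic source stratum but Variant W is higher in aggregate. Whether to stratify depends on how traffic source relates to the variant.
Traffic source lies on the pathway variant → traffic source → outcome, so adjusting for it blocks the indirect effect. For the total causal effect of variant, use the unadjusted pooled rates.
So P(outcome | do(Variant W)) is just the pooled rate for Variant W: 390/1250 = 0.312.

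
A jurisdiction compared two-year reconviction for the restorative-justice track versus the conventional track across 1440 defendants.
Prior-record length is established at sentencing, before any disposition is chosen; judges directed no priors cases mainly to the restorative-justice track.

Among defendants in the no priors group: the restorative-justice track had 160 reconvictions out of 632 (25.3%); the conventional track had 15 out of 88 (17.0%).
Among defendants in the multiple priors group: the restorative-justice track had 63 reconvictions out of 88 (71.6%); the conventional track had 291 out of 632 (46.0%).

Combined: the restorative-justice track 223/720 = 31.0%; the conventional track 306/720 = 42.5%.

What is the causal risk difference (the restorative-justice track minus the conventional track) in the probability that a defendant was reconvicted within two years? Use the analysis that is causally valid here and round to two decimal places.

+0.17

Here prior-record length is a common cause — it drives both which disposition a case falls under and the outcome. The crude comparison mixes populations; the stratum-specific rates are the causally relevant ones.
Adjusting over the population distribution of prior-record length: 0.500·(0.253−0.170) + 0.500·(0.716−0.460) = +0.169.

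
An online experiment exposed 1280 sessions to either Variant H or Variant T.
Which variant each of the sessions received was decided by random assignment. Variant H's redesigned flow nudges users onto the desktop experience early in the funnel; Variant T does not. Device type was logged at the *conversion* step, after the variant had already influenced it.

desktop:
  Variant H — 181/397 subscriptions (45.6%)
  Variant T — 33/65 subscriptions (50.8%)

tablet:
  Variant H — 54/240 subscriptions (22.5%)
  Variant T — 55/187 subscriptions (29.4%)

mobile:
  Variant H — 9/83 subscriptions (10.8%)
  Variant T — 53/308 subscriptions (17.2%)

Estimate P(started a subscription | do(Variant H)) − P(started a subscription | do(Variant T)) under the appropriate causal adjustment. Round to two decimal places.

Device type here is a post-treatment variable shaped by the variant; conditioning on it would introduce bias rather than remove it. The overall comparison is the causal one.
The causal difference is the pooled difference: 0.339 − 0.252 = +0.087.

+0.09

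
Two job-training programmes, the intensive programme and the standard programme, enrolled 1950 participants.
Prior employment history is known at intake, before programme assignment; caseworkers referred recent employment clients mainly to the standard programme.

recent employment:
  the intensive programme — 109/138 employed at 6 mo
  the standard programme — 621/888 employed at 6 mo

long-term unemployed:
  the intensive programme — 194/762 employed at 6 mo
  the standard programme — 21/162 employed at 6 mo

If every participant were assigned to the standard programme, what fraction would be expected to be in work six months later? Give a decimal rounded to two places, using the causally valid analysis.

the intensive programme is higher inside every prior employment history stratum but the standard programme is higher in aggregate. Whether to stratify depends on how prior employment history relates to the programme.
The imbalance in prior employment history arose from how participants were allocated, not from anything the programme did; and prior employment history independently affects the outcome. The pooled gap is confounded — condition on prior employment history.
Standardising the standard programme to the population prior employment history mix: 0.526·621/888 + 0.474·21/162 = 0.429.

0.43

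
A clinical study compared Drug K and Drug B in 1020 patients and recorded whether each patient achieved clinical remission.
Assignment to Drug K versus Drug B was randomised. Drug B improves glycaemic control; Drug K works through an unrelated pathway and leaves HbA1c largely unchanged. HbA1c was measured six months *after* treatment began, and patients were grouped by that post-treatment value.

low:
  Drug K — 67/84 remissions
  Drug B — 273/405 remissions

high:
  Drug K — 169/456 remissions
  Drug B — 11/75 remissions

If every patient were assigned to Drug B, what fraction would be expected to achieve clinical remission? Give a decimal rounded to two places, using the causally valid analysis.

HbA1c is downstream of the drug. One should not condition on a consequence of treatment, so the overall rates are the right comparison.
So P(outcome | do(Drug B)) is just the pooled rate for Drug B: 284/480 = 0.592.

0.59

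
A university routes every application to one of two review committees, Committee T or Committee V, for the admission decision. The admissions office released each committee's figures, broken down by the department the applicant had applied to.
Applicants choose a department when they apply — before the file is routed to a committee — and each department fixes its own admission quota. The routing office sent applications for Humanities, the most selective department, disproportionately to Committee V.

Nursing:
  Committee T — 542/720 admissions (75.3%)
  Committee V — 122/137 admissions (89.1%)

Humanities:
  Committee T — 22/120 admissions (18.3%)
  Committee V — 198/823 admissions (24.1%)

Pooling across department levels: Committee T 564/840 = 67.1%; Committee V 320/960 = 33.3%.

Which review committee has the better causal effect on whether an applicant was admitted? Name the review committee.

Department satisfies the back-door criterion: it is not a descendant of the review committee, and it blocks the spurious path from review committee to outcome. Adjusting for it (i.e., using the within-department rates) gives the causal effect.
Within each level — Nursing: 75.3% vs 89.1%; Humanities: 18.3% vs 24.1% — Committee V is higher every time.

Committee V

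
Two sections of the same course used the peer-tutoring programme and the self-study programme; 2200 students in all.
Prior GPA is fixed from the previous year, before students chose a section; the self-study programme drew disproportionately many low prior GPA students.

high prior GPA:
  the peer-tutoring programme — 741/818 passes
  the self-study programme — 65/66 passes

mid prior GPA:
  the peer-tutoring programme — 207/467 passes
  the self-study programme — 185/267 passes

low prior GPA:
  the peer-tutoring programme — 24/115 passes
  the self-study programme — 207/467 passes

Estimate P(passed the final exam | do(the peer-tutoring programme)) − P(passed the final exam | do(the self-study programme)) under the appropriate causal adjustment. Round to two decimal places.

-0.18

Prior GPA band is set before the teaching method has any effect — it is not caused by the teaching method — and it independently drives the outcome. That makes it a confounder, so the causal comparison is within prior GPA band levels.
Adjusting over the population distribution of prior GPA band: 0.402·(0.906−0.985) + 0.334·(0.443−0.693) + 0.265·(0.209−0.443) = -0.177.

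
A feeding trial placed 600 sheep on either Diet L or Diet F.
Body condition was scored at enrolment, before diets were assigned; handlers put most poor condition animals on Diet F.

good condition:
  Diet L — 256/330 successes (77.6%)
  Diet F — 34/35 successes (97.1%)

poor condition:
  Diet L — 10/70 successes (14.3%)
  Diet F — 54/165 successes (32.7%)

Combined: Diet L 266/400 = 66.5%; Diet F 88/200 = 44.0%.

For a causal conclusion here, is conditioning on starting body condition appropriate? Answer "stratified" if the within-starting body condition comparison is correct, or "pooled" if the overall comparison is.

The imbalance in starting body condition arose from how sheep were allocated, not from anything the diet did; and starting body condition independently affects the outcome. The pooled gap is confounded — condition on starting body condition.
Within each level — good condition: 77.6% vs 97.1%; poor condition: 14.3% vs 32.7% — Diet F is higher every time.

stratified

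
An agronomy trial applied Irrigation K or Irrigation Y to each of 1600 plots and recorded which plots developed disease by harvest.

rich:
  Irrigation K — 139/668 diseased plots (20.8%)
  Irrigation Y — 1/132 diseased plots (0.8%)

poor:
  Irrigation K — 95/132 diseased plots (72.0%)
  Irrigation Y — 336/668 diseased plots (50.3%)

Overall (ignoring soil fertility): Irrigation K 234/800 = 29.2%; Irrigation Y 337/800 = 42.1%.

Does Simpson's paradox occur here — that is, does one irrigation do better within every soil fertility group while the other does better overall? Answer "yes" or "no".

yes

Within each soil fertility level (rich 20.8% vs 0.8%; poor 72.0% vs 50.3%), Irrigation Y has the lower rate every time. Pooled: 29.2% vs 42.1% — Irrigation K has the lower rate overall. The two comparisons disagree.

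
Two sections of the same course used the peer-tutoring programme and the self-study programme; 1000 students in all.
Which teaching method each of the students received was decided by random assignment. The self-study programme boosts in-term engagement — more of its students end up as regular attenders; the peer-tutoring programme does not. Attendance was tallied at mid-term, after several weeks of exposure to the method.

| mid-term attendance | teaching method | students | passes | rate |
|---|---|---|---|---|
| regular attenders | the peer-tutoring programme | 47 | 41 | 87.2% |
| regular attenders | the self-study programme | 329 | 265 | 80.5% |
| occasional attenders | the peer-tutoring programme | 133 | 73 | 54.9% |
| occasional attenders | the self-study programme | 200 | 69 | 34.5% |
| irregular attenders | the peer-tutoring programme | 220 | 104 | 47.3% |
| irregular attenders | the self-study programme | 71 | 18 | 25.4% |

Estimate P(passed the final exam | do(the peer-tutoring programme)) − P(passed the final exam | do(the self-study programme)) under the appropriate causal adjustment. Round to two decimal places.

-0.04

Mid-term attendance is recorded after the teaching method and is itself shifted by it — it sits on the causal path from teaching method to outcome. Conditioning on a mediator would strip out part of the effect we want; the pooled comparison gives the total causal effect.
The causal difference is the pooled difference: 0.545 − 0.587 = -0.042.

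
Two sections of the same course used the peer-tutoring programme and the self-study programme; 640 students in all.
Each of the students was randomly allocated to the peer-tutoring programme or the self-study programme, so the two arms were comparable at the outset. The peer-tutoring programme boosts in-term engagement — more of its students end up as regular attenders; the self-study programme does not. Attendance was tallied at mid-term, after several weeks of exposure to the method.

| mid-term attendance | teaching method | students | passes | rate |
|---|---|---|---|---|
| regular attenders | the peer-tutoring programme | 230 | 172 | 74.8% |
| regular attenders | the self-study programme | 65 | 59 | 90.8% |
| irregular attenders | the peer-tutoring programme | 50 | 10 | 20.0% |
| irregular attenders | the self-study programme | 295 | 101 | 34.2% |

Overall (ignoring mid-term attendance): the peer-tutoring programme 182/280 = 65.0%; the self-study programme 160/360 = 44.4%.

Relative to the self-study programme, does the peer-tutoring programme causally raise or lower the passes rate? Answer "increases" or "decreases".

The mid-term attendance-specific comparison favours the self-study programme throughout, but the pooled figures favour the peer-tutoring programme. The question is whether to condition on mid-term attendance.
Mid-term attendance is downstream of the teaching method. One should not condition on a consequence of treatment, so the overall rates are the right comparison.
Pooled: the peer-tutoring programme 65.0% vs the self-study programme 44.4%; the peer-tutoring programme is higher overall.

increases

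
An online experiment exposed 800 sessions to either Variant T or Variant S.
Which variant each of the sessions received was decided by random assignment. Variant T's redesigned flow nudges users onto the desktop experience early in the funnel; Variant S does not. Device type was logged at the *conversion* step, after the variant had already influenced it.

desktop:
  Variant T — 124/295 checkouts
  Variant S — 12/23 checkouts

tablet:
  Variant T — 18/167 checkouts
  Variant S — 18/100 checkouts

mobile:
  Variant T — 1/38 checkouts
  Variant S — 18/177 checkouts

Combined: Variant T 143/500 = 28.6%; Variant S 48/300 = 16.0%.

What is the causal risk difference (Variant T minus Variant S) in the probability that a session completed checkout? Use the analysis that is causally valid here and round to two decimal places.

+0.13

Device type is recorded after the variant and is itself shifted by it — it sits on the causal path from variant to outcome. Conditioning on a mediator would strip out part of the effect we want; the pooled comparison gives the total causal effect.
The causal difference is the pooled difference: 0.286 − 0.160 = +0.126.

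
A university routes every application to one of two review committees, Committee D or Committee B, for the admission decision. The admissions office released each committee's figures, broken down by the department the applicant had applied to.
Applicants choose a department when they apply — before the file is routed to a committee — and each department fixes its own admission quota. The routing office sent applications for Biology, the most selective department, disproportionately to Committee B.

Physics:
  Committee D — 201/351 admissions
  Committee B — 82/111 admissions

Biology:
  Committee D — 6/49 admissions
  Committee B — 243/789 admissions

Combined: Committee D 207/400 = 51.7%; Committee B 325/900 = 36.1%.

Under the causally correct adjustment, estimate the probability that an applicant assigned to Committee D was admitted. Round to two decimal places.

Within every department level Committee B has the higher rate, yet pooled Committee D does — Simpson's reversal.
Department satisfies the back-door criterion: it is not a descendant of the review committee, and it blocks the spurious path from review committee to outcome. Adjusting for it (i.e., using the within-department rates) gives the causal effect.
Standardising Committee D to the population department mix: 0.355·201/351 + 0.645·6/49 = 0.282.

0.28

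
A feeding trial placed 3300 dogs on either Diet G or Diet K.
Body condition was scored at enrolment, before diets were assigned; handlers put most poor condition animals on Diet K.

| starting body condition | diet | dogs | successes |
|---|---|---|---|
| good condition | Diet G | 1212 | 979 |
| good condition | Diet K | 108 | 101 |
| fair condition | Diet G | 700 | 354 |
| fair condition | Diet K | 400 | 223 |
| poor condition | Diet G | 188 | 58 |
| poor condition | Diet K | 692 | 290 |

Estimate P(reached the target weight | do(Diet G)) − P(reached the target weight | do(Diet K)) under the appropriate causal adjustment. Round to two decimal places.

-0.10

Starting body condition differs across diets for reasons unrelated to any effect of the diet itself, and it separately predicts the outcome — a classic confounder. We must compare within starting body condition levels.
Adjusting over the population distribution of starting body condition: 0.400·(0.808−0.935) + 0.333·(0.506−0.557) + 0.267·(0.309−0.419) = -0.098.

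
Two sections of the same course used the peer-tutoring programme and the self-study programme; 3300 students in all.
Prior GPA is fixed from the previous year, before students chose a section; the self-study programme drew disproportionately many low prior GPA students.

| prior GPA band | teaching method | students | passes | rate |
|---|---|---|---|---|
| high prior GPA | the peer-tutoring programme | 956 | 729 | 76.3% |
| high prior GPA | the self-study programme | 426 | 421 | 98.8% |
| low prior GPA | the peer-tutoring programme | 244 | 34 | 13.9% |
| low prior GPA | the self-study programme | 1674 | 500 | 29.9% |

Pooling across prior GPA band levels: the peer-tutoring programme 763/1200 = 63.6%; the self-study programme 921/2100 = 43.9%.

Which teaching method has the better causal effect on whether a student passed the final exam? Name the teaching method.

the self-study programme

Prior GPA band is set before the teaching method has any effect — it is not caused by the teaching method — and it independently drives the outcome. That makes it a confounder, so the causal comparison is within prior GPA band levels.
Within each level — high prior GPA: 76.3% vs 98.8%; low prior GPA: 13.9% vs 29.9% — the self-study programme is higher every time.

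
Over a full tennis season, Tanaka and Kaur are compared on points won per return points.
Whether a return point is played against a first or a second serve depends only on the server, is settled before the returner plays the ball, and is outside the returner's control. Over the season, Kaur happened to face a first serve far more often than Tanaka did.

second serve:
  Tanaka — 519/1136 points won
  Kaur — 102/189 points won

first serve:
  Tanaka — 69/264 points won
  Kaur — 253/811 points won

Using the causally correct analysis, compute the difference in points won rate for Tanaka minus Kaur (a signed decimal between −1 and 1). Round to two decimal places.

The imbalance in serve type arose from how return points were allocated, not from anything the player did; and serve type independently affects the outcome. The pooled gap is confounded — condition on serve type.
Adjusting over the population distribution of serve type: 0.552·(0.457−0.540) + 0.448·(0.261−0.312) = -0.068.

-0.07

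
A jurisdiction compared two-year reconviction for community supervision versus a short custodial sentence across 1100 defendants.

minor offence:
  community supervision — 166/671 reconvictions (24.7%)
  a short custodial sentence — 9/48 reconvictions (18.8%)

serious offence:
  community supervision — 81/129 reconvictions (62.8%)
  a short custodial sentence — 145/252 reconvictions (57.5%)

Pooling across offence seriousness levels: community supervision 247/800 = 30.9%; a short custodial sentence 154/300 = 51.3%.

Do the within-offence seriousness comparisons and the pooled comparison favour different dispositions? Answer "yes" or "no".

Within each offence seriousness level (minor offence 24.7% vs 18.8%; serious offence 62.8% vs 57.5%), a short custodial sentence has the lower rate every time. Pooled: 30.9% vs 51.3% — community supervision has the lower rate overall. The two comparisons disagree.

yes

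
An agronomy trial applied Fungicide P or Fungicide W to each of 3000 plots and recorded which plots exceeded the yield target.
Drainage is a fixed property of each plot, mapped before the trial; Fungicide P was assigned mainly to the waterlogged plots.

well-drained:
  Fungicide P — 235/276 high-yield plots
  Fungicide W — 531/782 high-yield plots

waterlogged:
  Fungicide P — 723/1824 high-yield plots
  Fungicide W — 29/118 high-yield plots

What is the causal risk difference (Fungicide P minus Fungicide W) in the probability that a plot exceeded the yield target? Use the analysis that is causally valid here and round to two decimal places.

+0.16

The imbalance in field drainage arose from how plots were allocated, not from anything the fungicide did; and field drainage independently affects the outcome. The pooled gap is confounded — condition on field drainage.
Adjusting over the population distribution of field drainage: 0.353·(0.851−0.679) + 0.647·(0.396−0.246) = +0.158.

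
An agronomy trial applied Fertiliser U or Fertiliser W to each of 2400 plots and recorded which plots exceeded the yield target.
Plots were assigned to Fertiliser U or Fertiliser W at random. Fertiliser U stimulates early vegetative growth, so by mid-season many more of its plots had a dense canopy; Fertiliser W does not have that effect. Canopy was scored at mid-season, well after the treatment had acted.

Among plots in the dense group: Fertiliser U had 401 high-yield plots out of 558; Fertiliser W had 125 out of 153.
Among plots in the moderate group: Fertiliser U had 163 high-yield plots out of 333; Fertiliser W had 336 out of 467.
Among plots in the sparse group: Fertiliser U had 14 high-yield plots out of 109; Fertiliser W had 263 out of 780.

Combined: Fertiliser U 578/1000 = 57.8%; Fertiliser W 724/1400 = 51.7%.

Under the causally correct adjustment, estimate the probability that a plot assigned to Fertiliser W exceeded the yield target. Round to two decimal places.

Because the fertiliser influences mid-season canopy, mid-season canopy is a post-treatment mediator, not a confounder. Stratifying on it would bias the estimate; the causal effect is the crude pooled difference.
So P(outcome | do(Fertiliser W)) is just the pooled rate for Fertiliser W: 724/1400 = 0.517.

0.52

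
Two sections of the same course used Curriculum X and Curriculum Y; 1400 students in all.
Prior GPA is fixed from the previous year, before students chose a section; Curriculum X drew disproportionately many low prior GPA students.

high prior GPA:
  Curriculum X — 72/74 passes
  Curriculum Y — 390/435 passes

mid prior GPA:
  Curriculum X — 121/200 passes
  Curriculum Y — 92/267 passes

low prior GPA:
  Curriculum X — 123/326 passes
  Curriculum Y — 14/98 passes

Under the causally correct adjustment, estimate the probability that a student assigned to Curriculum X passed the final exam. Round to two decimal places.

0.67

The stratified and pooled comparisons disagree (Curriculum X wins within each prior GPA band; Curriculum Y wins overall), so the answer turns on the causal role of prior GPA band.
Since prior GPA band is a pre-existing factor (not a product of the teaching method) and it affects the outcome on its own, it is a confounder. The stratified rates, not the pooled rate, identify the causal effect.
Standardising Curriculum X to the population prior GPA band mix: 0.364·72/74 + 0.334·121/200 + 0.303·123/326 = 0.670.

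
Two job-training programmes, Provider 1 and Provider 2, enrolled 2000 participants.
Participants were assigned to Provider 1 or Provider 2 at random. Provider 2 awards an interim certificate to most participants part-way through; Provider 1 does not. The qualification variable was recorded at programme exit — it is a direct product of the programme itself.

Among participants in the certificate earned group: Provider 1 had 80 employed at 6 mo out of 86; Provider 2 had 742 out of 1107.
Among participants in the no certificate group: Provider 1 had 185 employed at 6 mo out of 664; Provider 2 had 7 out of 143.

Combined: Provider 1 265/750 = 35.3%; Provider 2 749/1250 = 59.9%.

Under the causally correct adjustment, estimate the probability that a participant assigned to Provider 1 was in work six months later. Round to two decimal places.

Within every qualification attained during the programme level Provider 1 has the higher rate, yet pooled Provider 2 does — Simpson's reversal.
Stratifying would compare programmes among participants the programmes themselves sorted into qualification attained during the programme groups — a form of selection on an intermediate. The unconditioned pooled rates give the total causal effect.
So P(outcome | do(Provider 1)) is just the pooled rate for Provider 1: 265/750 = 0.353.

0.35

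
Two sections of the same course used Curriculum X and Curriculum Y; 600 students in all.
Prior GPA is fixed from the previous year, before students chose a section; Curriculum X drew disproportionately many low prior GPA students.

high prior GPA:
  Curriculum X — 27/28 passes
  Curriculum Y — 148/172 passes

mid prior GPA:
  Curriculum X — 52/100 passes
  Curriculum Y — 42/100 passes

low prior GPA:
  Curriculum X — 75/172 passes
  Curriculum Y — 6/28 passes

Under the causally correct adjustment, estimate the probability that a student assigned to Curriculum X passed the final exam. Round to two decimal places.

0.64

The imbalance in prior GPA band arose from how students were allocated, not from anything the teaching method did; and prior GPA band independently affects the outcome. The pooled gap is confounded — condition on prior GPA band.
Standardising Curriculum X to the population prior GPA band mix: 0.333·27/28 + 0.333·52/100 + 0.333·75/172 = 0.640.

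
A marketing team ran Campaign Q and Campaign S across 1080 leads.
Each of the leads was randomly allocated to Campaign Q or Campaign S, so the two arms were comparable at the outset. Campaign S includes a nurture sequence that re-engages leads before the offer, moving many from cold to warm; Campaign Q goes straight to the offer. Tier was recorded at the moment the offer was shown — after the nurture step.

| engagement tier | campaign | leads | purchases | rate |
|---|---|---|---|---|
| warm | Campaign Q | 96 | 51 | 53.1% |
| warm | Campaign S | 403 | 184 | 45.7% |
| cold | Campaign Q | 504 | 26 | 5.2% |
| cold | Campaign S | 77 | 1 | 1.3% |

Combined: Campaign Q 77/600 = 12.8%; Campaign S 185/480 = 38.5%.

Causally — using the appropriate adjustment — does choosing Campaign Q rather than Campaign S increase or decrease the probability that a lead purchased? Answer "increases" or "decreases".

decreases

Campaign Q is higher inside every engagement tier stratum but Campaign S is higher in aggregate. Whether to stratify depends on how engagement tier relates to the campaign.
Stratifying would compare campaigns among leads the campaigns themselves sorted into engagement tier groups — a form of selection on an intermediate. The unconditioned pooled rates give the total causal effect.
Pooled: Campaign Q 12.8% vs Campaign S 38.5%; Campaign S is higher overall.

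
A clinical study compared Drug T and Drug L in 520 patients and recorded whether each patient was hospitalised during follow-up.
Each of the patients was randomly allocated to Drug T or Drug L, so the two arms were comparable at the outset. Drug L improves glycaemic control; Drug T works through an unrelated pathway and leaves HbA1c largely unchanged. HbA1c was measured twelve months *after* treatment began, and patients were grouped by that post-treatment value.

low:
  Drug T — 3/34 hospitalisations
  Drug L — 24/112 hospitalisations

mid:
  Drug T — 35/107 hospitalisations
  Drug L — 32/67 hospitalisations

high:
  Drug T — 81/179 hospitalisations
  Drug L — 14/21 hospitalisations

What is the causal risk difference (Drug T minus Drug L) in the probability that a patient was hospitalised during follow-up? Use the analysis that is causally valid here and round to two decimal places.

The distribution of HbA1c is itself part of what the drug does — it is an intermediate outcome. Holding it fixed would remove that part of the effect; the total effect is the pooled difference.
The causal difference is the pooled difference: 0.372 − 0.350 = +0.022.

+0.02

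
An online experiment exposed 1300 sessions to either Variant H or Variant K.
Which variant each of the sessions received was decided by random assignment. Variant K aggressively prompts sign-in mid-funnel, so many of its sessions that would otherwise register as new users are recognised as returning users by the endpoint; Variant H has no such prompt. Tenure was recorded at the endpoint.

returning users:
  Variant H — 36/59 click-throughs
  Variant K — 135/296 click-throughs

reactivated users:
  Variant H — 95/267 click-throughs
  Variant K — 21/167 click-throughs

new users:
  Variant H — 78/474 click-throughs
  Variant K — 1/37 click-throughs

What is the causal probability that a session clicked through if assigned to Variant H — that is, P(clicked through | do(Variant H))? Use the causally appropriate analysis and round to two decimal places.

User tenure is recorded after the variant and is itself shifted by it — it sits on the causal path from variant to outcome. Conditioning on a mediator would strip out part of the effect we want; the pooled comparison gives the total causal effect.
So P(outcome | do(Variant H)) is just the pooled rate for Variant H: 209/800 = 0.261.

0.26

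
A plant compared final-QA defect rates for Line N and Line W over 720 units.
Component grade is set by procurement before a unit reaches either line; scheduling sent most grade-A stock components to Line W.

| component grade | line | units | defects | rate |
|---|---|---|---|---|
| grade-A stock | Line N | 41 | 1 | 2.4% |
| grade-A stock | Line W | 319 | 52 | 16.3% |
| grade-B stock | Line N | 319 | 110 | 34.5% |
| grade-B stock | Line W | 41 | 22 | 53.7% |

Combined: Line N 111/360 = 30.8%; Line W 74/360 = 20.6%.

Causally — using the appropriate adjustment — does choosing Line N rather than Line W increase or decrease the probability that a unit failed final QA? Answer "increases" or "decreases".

Line N is lower inside every component grade stratum but Line W is lower in aggregate. Whether to stratify depends on how component grade relates to the line.
The imbalance in component grade arose from how units were allocated, not from anything the line did; and component grade independently affects the outcome. The pooled gap is confounded — condition on component grade.
Within each level — grade-A stock: 2.4% vs 16.3%; grade-B stock: 34.5% vs 53.7% — Line N is lower every time.

decreases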